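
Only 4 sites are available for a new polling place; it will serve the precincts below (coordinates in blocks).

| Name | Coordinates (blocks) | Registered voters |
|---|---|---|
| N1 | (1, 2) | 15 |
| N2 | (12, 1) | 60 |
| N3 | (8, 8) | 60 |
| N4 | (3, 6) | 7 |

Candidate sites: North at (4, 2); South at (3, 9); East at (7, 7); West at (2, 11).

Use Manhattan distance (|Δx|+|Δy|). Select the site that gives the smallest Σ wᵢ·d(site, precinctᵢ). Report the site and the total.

Total weighted distance at each candidate:
  North (4, 2): total = 1220
  South (3, 9): total = 1536
  East (7, 7): total = 980
  West (2, 11): total = 1932
Minimum is at East with total 980 blocks.

East, total 980 blocks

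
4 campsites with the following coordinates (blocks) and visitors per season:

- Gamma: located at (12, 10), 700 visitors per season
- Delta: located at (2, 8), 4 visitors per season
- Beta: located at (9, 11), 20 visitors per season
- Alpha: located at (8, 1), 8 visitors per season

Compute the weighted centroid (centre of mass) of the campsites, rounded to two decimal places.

The minimiser of Σwᵢ‖p−pᵢ‖² is the weighted centroid p* = (Σwᵢpᵢ)/(Σwᵢ).
Σwᵢ = 732.
Σwᵢxᵢ = 700·12 + 4·2 + 20·9 + 8·8 = 8652.
Σwᵢyᵢ = 700·10 + 4·8 + 20·11 + 8·1 = 7260.
x* = 8652/732 = 11.82, y* = 7260/732 = 9.92.

(11.82, 9.92)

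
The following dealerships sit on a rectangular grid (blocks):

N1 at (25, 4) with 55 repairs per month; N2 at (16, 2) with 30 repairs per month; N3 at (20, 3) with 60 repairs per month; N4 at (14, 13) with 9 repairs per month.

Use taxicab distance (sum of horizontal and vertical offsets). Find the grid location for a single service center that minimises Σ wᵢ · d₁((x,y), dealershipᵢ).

Manhattan distance separates: Σwᵢ(|x−xᵢ|+|y−yᵢ|) = Σwᵢ|x−xᵢ| + Σwᵢ|y−yᵢ|, so x and y are optimised independently as 1-D weighted medians.
Total weight W = 154; half = 77.
x-coordinate, sorted with cumulative weight:
  x=14 (N4, w=9) cum 9
  x=16 (N2, w=30) cum 39
  x=20 (N3, w=60) cum 99  ← median
  x=25 (N1, w=55) cum 154
⇒ x* = 20
y-coordinate, sorted with cumulative weight:
  y=2 (N2, w=30) cum 30
  y=3 (N3, w=60) cum 90  ← median
  y=4 (N1, w=55) cum 145
  y=13 (N4, w=9) cum 154
⇒ y* = 3

(20, 3)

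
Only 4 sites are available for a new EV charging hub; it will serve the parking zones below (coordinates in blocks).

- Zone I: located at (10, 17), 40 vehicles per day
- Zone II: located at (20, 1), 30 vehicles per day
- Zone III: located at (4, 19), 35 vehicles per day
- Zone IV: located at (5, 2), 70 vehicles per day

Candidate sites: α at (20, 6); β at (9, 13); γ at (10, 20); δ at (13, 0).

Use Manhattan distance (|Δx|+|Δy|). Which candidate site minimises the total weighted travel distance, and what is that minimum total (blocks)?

β, total 2325 blocks

Total weighted distance at each candidate:
  α (20, 6): total = 3335
  β (9, 13): total = 2325
  γ (10, 20): total = 2845
  δ (13, 0): total = 2720
Minimum is at β with total 2325 blocks.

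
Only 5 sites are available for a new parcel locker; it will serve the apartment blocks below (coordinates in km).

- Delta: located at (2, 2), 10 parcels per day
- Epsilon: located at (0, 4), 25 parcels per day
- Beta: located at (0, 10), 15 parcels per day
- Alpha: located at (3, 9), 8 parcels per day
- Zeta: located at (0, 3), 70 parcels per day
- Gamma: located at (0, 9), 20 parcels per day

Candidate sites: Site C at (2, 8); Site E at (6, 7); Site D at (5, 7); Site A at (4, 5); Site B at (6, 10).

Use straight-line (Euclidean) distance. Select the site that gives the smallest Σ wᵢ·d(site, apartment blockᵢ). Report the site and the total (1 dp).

Total weighted distance at each candidate:
  Site C (2, 8): total = 647.2
  Site E (6, 7): total = 992.5
  Site D (5, 7): total = 870.1
  Site A (4, 5): total = 694.4
  Site B (6, 10): total = 1183.9
Minimum is at Site C with total 647.2 km.

Site C, total 647.2 km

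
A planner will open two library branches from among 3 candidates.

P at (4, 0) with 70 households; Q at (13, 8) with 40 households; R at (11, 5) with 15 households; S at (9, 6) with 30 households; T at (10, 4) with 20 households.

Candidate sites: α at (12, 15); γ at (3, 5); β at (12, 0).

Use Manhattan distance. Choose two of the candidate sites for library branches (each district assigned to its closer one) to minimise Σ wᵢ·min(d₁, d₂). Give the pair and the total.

Evaluate every pair (each demand assigned to the nearer of the two):
  {γ, β}: total = 1200
  {α, γ}: total = 1230
  {α, β}: total = 1360
Best pair: {γ, β} with total 1200.

{γ, β}, total 1200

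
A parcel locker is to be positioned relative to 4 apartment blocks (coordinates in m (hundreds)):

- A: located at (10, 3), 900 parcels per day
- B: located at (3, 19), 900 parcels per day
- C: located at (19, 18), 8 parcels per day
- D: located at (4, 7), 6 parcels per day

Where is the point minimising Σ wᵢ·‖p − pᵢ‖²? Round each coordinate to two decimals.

The minimiser of Σwᵢ‖p−pᵢ‖² is the weighted centroid p* = (Σwᵢpᵢ)/(Σwᵢ).
Σwᵢ = 1814.
Σwᵢxᵢ = 900·10 + 900·3 + 8·19 + 6·4 = 11876.
Σwᵢyᵢ = 900·3 + 900·19 + 8·18 + 6·7 = 19986.
x* = 11876/1814 = 6.55, y* = 19986/1814 = 11.02.

(6.55, 11.02)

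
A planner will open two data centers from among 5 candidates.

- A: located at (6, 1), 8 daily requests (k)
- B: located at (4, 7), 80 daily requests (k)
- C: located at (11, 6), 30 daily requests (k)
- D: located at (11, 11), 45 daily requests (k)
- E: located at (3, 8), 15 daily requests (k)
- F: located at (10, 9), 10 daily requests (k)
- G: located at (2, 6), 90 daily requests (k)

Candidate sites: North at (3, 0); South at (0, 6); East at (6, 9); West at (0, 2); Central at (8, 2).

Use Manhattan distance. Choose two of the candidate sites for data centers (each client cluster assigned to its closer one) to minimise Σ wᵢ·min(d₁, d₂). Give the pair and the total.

{South, East}, total 1219

Evaluate every pair (each demand assigned to the nearer of the two):
  {South, East}: total = 1219
  {South, Central}: total = 1519
  {East, West}: total = 1571
  {East, Central}: total = 1599
  {North, East}: total = 1637
  {North, South}: total = 1867
  {South, West}: total = 1891
  {North, Central}: total = 2254
  {West, Central}: total = 2259
  {North, West}: total = 2767
Best pair: {South, East} with total 1219.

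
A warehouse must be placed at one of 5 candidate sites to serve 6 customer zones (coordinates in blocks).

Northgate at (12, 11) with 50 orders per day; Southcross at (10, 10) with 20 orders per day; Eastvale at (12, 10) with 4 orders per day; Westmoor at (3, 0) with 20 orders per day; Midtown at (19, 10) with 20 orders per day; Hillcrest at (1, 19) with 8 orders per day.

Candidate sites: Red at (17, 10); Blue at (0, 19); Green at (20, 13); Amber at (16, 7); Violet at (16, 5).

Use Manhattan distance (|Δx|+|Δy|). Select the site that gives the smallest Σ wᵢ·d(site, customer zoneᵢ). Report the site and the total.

Red, total 1180 blocks

Total weighted distance at each candidate:
  Red (17, 10): total = 1180
  Blue (0, 19): total = 2472
  Green (20, 13): total = 1684
  Amber (16, 7): total = 1344
  Violet (16, 5): total = 1508
Minimum is at Red with total 1180 blocks.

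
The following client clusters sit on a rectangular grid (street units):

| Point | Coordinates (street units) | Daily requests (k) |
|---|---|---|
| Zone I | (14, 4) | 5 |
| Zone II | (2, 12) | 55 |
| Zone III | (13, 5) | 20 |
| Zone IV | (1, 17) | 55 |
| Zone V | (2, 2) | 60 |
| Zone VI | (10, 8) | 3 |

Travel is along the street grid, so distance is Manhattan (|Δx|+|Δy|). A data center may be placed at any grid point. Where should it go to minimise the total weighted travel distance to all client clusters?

Manhattan distance separates: Σwᵢ(|x−xᵢ|+|y−yᵢ|) = Σwᵢ|x−xᵢ| + Σwᵢ|y−yᵢ|, so x and y are optimised independently as 1-D weighted medians.
Total weight W = 198; half = 99.
x-coordinate, sorted with cumulative weight:
  x=1 (Zone IV, w=55) cum 55
  x=2 (Zone II, w=55) cum 110  ← median
  x=2 (Zone V, w=60) cum 170
  x=10 (Zone VI, w=3) cum 173
  x=13 (Zone III, w=20) cum 193
  x=14 (Zone I, w=5) cum 198
⇒ x* = 2
y-coordinate, sorted with cumulative weight:
  y=2 (Zone V, w=60) cum 60
  y=4 (Zone I, w=5) cum 65
  y=5 (Zone III, w=20) cum 85
  y=8 (Zone VI, w=3) cum 88
  y=12 (Zone II, w=55) cum 143  ← median
  y=17 (Zone IV, w=55) cum 198
⇒ y* = 12

(2, 12)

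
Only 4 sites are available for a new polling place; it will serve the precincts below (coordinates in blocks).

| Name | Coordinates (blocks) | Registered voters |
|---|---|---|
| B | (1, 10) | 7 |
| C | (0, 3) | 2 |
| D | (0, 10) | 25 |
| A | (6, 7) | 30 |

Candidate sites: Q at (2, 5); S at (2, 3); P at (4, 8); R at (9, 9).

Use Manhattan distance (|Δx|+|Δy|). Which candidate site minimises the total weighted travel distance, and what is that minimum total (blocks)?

Total weighted distance at each candidate:
  Q (2, 5): total = 405
  S (2, 3): total = 525
  P (4, 8): total = 293
  R (9, 9): total = 493
Minimum is at P with total 293 blocks.

P, total 293 blocks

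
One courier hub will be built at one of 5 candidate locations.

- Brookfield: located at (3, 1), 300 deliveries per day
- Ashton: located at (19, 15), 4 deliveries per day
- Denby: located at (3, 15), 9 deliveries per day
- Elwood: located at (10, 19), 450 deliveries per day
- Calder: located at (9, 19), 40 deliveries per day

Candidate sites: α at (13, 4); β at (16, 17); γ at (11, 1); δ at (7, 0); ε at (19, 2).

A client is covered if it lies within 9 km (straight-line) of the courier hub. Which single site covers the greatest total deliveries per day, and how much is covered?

β, covering 494

Coverage radius r = 9 km; a point is covered iff (Δx)²+(Δy)² ≤ 9² = 81.
  α (13, 4): covers {none} → 0
  β (16, 17): covers {Ashton, Elwood, Calder} → 494
  γ (11, 1): covers {Brookfield} → 300
  δ (7, 0): covers {Brookfield} → 300
  ε (19, 2): covers {none} → 0
Maximum coverage at β: 494 deliveries per day.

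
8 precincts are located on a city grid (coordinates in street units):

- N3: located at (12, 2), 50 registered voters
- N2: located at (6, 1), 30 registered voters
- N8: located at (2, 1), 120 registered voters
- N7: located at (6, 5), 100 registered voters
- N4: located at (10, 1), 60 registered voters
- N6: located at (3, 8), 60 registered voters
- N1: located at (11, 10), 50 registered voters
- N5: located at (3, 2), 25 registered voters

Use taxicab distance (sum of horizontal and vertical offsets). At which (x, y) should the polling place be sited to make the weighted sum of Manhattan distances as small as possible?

(6, 2)

Manhattan distance separates: Σwᵢ(|x−xᵢ|+|y−yᵢ|) = Σwᵢ|x−xᵢ| + Σwᵢ|y−yᵢ|, so x and y are optimised independently as 1-D weighted medians.
Total weight W = 495; half = 247.5.
x-coordinate, sorted with cumulative weight:
  x=2 (N8, w=120) cum 120
  x=3 (N6, w=60) cum 180
  x=3 (N5, w=25) cum 205
  x=6 (N2, w=30) cum 235
  x=6 (N7, w=100) cum 335  ← median
  x=10 (N4, w=60) cum 395
  x=11 (N1, w=50) cum 445
  x=12 (N3, w=50) cum 495
⇒ x* = 6
y-coordinate, sorted with cumulative weight:
  y=1 (N2, w=30) cum 30
  y=1 (N8, w=120) cum 150
  y=1 (N4, w=60) cum 210
  y=2 (N3, w=50) cum 260  ← median
  y=2 (N5, w=25) cum 285
  y=5 (N7, w=100) cum 385
  y=8 (N6, w=60) cum 445
  y=10 (N1, w=50) cum 495
⇒ y* = 2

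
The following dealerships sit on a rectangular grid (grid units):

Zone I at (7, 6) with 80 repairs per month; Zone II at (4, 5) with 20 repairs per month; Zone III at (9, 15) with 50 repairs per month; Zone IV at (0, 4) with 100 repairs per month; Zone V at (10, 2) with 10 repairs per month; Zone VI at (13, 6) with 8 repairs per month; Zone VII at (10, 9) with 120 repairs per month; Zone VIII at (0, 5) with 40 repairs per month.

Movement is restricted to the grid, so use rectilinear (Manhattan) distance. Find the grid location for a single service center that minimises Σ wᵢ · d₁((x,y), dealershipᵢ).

(7, 6)

Manhattan distance separates: Σwᵢ(|x−xᵢ|+|y−yᵢ|) = Σwᵢ|x−xᵢ| + Σwᵢ|y−yᵢ|, so x and y are optimised independently as 1-D weighted medians.
Total weight W = 428; half = 214.
x-coordinate, sorted with cumulative weight:
  x=0 (Zone IV, w=100) cum 100
  x=0 (Zone VIII, w=40) cum 140
  x=4 (Zone II, w=20) cum 160
  x=7 (Zone I, w=80) cum 240  ← median
  x=9 (Zone III, w=50) cum 290
  x=10 (Zone V, w=10) cum 300
  x=10 (Zone VII, w=120) cum 420
  x=13 (Zone VI, w=8) cum 428
⇒ x* = 7
y-coordinate, sorted with cumulative weight:
  y=2 (Zone V, w=10) cum 10
  y=4 (Zone IV, w=100) cum 110
  y=5 (Zone II, w=20) cum 130
  y=5 (Zone VIII, w=40) cum 170
  y=6 (Zone I, w=80) cum 250  ← median
  y=6 (Zone VI, w=8) cum 258
  y=9 (Zone VII, w=120) cum 378
  y=15 (Zone III, w=50) cum 428
⇒ y* = 6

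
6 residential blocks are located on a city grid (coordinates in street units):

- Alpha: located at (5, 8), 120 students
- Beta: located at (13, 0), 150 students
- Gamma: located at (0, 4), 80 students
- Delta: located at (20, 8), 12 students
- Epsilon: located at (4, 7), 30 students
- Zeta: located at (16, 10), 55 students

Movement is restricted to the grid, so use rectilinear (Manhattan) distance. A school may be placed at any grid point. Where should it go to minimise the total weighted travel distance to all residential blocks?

(5, 4)

Manhattan distance separates: Σwᵢ(|x−xᵢ|+|y−yᵢ|) = Σwᵢ|x−xᵢ| + Σwᵢ|y−yᵢ|, so x and y are optimised independently as 1-D weighted medians.
Total weight W = 447; half = 223.5.
x-coordinate, sorted with cumulative weight:
  x=0 (Gamma, w=80) cum 80
  x=4 (Epsilon, w=30) cum 110
  x=5 (Alpha, w=120) cum 230  ← median
  x=13 (Beta, w=150) cum 380
  x=16 (Zeta, w=55) cum 435
  x=20 (Delta, w=12) cum 447
⇒ x* = 5
y-coordinate, sorted with cumulative weight:
  y=0 (Beta, w=150) cum 150
  y=4 (Gamma, w=80) cum 230  ← median
  y=7 (Epsilon, w=30) cum 260
  y=8 (Alpha, w=120) cum 380
  y=8 (Delta, w=12) cum 392
  y=10 (Zeta, w=55) cum 447
⇒ y* = 4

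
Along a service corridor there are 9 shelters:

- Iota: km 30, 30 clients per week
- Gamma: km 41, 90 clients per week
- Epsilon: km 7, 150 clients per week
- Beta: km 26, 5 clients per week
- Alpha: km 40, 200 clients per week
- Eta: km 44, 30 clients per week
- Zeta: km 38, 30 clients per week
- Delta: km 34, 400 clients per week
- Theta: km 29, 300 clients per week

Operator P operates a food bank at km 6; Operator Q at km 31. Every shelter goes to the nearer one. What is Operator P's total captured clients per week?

The indifferent point is the midpoint (6+31)/2 = 18.5; shelters left of it (closer to Operator P at 6) go to Operator P, those right go to Operator Q.
  Epsilon at 7 (w=150) → Operator P
  Beta at 26 (w=5) → Operator Q
  Theta at 29 (w=300) → Operator Q
  Iota at 30 (w=30) → Operator Q
  Delta at 34 (w=400) → Operator Q
  Zeta at 38 (w=30) → Operator Q
  Alpha at 40 (w=200) → Operator Q
  Gamma at 41 (w=90) → Operator Q
  Eta at 44 (w=30) → Operator Q
Operator P captures 150; Operator Q captures 1085.

150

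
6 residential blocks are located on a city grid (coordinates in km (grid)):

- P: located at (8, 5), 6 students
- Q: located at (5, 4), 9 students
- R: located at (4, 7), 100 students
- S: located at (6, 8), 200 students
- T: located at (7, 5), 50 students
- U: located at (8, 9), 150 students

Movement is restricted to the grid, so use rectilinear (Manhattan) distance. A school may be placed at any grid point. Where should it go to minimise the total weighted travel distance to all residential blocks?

(6, 8)

Manhattan distance separates: Σwᵢ(|x−xᵢ|+|y−yᵢ|) = Σwᵢ|x−xᵢ| + Σwᵢ|y−yᵢ|, so x and y are optimised independently as 1-D weighted medians.
Total weight W = 515; half = 257.5.
x-coordinate, sorted with cumulative weight:
  x=4 (R, w=100) cum 100
  x=5 (Q, w=9) cum 109
  x=6 (S, w=200) cum 309  ← median
  x=7 (T, w=50) cum 359
  x=8 (P, w=6) cum 365
  x=8 (U, w=150) cum 515
⇒ x* = 6
y-coordinate, sorted with cumulative weight:
  y=4 (Q, w=9) cum 9
  y=5 (P, w=6) cum 15
  y=5 (T, w=50) cum 65
  y=7 (R, w=100) cum 165
  y=8 (S, w=200) cum 365  ← median
  y=9 (U, w=150) cum 515
⇒ y* = 8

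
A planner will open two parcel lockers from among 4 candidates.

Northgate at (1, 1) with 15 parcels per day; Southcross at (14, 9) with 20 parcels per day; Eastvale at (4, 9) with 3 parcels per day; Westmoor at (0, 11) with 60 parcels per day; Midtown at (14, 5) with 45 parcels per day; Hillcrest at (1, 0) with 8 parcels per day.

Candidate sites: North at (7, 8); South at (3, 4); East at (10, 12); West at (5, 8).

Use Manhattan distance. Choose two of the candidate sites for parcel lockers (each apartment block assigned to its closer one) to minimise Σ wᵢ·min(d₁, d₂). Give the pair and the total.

{North, South}, total 1345

Evaluate every pair (each demand assigned to the nearer of the two):
  {North, South}: total = 1345
  {South, West}: total = 1349
  {North, West}: total = 1357
  {South, East}: total = 1376
  {East, West}: total = 1382
  {North, East}: total = 1509
Best pair: {North, South} with total 1345.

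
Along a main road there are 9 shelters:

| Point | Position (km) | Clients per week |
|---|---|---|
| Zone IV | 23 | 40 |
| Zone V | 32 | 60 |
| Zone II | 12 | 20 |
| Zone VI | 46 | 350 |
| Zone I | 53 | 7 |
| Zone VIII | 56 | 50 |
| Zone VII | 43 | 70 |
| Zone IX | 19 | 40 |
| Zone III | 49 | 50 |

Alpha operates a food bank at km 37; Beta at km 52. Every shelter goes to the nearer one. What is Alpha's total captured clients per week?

230

The indifferent point is the midpoint (37+52)/2 = 44.5; shelters left of it (closer to Alpha at 37) go to Alpha, those right go to Beta.
  Zone II at 12 (w=20) → Alpha
  Zone IX at 19 (w=40) → Alpha
  Zone IV at 23 (w=40) → Alpha
  Zone V at 32 (w=60) → Alpha
  Zone VII at 43 (w=70) → Alpha
  Zone VI at 46 (w=350) → Beta
  Zone III at 49 (w=50) → Beta
  Zone I at 53 (w=7) → Beta
  Zone VIII at 56 (w=50) → Beta
Alpha captures 230; Beta captures 457.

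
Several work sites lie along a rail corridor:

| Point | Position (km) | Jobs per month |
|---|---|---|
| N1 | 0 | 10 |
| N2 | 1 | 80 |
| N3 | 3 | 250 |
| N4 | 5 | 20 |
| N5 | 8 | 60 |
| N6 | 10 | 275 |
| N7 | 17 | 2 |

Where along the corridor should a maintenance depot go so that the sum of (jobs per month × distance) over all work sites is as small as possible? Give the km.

For a sum of weighted absolute distances on a line, the optimum is the weighted median (not the mean). Total weight W = 697; half-weight = 348.5.
Sort by position and accumulate weight:
  km 0 (N1, w=10) → cum 10
  km 1 (N2, w=80) → cum 90
  km 3 (N3, w=250) → cum 340
  km 5 (N4, w=20) → cum 360  ≥ 348.5 → median here
  km 8 (N5, w=60) → cum 420
  km 10 (N6, w=275) → cum 695
  km 17 (N7, w=2) → cum 697
Optimal location: km 5.

x = 5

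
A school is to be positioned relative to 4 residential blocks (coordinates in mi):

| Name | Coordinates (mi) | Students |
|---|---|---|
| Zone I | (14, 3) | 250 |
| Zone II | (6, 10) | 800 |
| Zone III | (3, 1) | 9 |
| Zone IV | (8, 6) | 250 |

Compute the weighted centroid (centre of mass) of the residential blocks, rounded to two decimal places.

The minimiser of Σwᵢ‖p−pᵢ‖² is the weighted centroid p* = (Σwᵢpᵢ)/(Σwᵢ).
Σwᵢ = 1309.
Σwᵢxᵢ = 250·14 + 800·6 + 9·3 + 250·8 = 10327.
Σwᵢyᵢ = 250·3 + 800·10 + 9·1 + 250·6 = 10259.
x* = 10327/1309 = 7.89, y* = 10259/1309 = 7.84.

(7.89, 7.84)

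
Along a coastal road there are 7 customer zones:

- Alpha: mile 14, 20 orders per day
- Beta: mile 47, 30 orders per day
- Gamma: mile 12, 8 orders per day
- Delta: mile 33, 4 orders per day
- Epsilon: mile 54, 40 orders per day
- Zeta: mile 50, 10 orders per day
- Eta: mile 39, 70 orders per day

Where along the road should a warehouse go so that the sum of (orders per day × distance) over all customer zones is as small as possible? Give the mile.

For a sum of weighted absolute distances on a line, the optimum is the weighted median (not the mean). Total weight W = 182; half-weight = 91.
Sort by position and accumulate weight:
  mile 12 (Gamma, w=8) → cum 8
  mile 14 (Alpha, w=20) → cum 28
  mile 33 (Delta, w=4) → cum 32
  mile 39 (Eta, w=70) → cum 102  ≥ 91 → median here
  mile 47 (Beta, w=30) → cum 132
  mile 50 (Zeta, w=10) → cum 142
  mile 54 (Epsilon, w=40) → cum 182
Optimal location: mile 39.

x = 39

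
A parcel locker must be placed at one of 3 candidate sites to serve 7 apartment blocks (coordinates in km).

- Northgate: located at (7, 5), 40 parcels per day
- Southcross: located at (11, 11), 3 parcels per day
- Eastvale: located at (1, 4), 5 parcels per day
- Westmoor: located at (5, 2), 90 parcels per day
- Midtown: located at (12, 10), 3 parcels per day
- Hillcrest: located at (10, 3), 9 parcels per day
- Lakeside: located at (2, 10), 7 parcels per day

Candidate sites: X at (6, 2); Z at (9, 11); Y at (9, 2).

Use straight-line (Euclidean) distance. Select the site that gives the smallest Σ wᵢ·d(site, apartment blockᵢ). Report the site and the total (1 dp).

X, total 404.0 km

Total weighted distance at each candidate:
  X (6, 2): total = 404.0
  Z (9, 11): total = 1330.1
  Y (9, 2): total = 685.9
Minimum is at X with total 404.0 km.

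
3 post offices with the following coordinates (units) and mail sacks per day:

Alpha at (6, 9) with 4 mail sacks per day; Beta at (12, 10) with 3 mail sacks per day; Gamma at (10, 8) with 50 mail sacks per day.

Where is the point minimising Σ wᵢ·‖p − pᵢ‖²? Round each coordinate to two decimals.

(9.82, 8.18)

The minimiser of Σwᵢ‖p−pᵢ‖² is the weighted centroid p* = (Σwᵢpᵢ)/(Σwᵢ).
Σwᵢ = 57.
Σwᵢxᵢ = 4·6 + 3·12 + 50·10 = 560.
Σwᵢyᵢ = 4·9 + 3·10 + 50·8 = 466.
x* = 560/57 = 9.82, y* = 466/57 = 8.18.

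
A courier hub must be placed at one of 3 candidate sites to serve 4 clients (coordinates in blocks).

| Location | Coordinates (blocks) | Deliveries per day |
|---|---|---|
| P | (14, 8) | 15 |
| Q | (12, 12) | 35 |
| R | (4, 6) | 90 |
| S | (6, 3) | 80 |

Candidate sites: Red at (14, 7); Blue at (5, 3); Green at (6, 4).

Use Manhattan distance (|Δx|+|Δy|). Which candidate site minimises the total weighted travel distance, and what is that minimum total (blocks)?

Total weighted distance at each candidate:
  Red (14, 7): total = 2210
  Blue (5, 3): total = 1210
  Green (6, 4): total = 1110
Minimum is at Green with total 1110 blocks.

Green, total 1110 blocks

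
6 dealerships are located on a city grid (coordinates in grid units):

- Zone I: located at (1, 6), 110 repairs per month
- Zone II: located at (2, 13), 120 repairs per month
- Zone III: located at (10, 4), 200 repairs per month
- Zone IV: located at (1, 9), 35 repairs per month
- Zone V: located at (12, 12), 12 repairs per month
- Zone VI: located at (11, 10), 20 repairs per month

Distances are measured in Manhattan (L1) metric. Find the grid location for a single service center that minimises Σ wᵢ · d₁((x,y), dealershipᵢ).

(2, 6)

Manhattan distance separates: Σwᵢ(|x−xᵢ|+|y−yᵢ|) = Σwᵢ|x−xᵢ| + Σwᵢ|y−yᵢ|, so x and y are optimised independently as 1-D weighted medians.
Total weight W = 497; half = 248.5.
x-coordinate, sorted with cumulative weight:
  x=1 (Zone I, w=110) cum 110
  x=1 (Zone IV, w=35) cum 145
  x=2 (Zone II, w=120) cum 265  ← median
  x=10 (Zone III, w=200) cum 465
  x=11 (Zone VI, w=20) cum 485
  x=12 (Zone V, w=12) cum 497
⇒ x* = 2
y-coordinate, sorted with cumulative weight:
  y=4 (Zone III, w=200) cum 200
  y=6 (Zone I, w=110) cum 310  ← median
  y=9 (Zone IV, w=35) cum 345
  y=10 (Zone VI, w=20) cum 365
  y=12 (Zone V, w=12) cum 377
  y=13 (Zone II, w=120) cum 497
⇒ y* = 6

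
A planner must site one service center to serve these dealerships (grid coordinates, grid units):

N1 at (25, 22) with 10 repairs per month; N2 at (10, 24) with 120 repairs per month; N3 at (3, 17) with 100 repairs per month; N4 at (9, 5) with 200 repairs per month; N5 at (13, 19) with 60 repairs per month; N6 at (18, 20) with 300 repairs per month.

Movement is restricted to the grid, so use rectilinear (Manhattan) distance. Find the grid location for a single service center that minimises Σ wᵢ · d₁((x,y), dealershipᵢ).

(10, 20)

Manhattan distance separates: Σwᵢ(|x−xᵢ|+|y−yᵢ|) = Σwᵢ|x−xᵢ| + Σwᵢ|y−yᵢ|, so x and y are optimised independently as 1-D weighted medians.
Total weight W = 790; half = 395.
x-coordinate, sorted with cumulative weight:
  x=3 (N3, w=100) cum 100
  x=9 (N4, w=200) cum 300
  x=10 (N2, w=120) cum 420  ← median
  x=13 (N5, w=60) cum 480
  x=18 (N6, w=300) cum 780
  x=25 (N1, w=10) cum 790
⇒ x* = 10
y-coordinate, sorted with cumulative weight:
  y=5 (N4, w=200) cum 200
  y=17 (N3, w=100) cum 300
  y=19 (N5, w=60) cum 360
  y=20 (N6, w=300) cum 660  ← median
  y=22 (N1, w=10) cum 670
  y=24 (N2, w=120) cum 790
⇒ y* = 20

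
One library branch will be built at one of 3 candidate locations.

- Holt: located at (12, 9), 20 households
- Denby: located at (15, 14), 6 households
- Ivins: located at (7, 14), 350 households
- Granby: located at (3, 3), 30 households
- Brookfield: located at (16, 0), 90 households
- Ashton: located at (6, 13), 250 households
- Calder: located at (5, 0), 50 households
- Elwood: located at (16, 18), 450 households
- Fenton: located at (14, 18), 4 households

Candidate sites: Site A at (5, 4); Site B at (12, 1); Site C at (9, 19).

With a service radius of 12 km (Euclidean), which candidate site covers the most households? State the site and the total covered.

Site C, covering 1080

Coverage radius r = 12 km; a point is covered iff (Δx)²+(Δy)² ≤ 12² = 144.
  Site A (5, 4): covers {Holt, Ivins, Granby, Brookfield, Ashton, Calder} → 790
  Site B (12, 1): covers {Holt, Granby, Brookfield, Calder} → 190
  Site C (9, 19): covers {Holt, Denby, Ivins, Ashton, Elwood, Fenton} → 1080
Maximum coverage at Site C: 1080 households.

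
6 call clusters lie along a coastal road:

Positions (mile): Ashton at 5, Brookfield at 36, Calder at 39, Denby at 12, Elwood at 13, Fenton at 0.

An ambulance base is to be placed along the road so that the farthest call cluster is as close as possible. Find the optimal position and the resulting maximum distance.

The 1-center on a line is the midpoint of the two extreme points: leftmost at 0, rightmost at 39.
Optimal location = (0 + 39)/2 = 19.5; maximum distance = (39 − 0)/2 = 19.5.

location 19.5, max distance 19.5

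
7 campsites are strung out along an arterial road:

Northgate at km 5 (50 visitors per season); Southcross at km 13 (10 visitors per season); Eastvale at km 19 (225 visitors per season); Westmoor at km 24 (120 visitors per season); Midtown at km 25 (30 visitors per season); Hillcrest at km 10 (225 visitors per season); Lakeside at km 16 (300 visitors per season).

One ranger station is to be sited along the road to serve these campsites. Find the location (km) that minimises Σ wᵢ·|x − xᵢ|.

x = 16

For a sum of weighted absolute distances on a line, the optimum is the weighted median (not the mean). Total weight W = 960; half-weight = 480.
Sort by position and accumulate weight:
  km 5 (Northgate, w=50) → cum 50
  km 10 (Hillcrest, w=225) → cum 275
  km 13 (Southcross, w=10) → cum 285
  km 16 (Lakeside, w=300) → cum 585  ≥ 480 → median here
  km 19 (Eastvale, w=225) → cum 810
  km 24 (Westmoor, w=120) → cum 930
  km 25 (Midtown, w=30) → cum 960
Optimal location: km 16.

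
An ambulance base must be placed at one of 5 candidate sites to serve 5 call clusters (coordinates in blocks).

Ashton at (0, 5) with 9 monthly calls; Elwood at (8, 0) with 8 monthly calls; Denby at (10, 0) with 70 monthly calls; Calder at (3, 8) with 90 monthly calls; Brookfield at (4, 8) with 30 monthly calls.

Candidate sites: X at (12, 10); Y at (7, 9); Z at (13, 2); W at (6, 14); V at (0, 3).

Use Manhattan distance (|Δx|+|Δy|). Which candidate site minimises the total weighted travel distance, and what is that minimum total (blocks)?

Total weighted distance at each candidate:
  X (12, 10): total = 2395
  Y (7, 9): total = 1589
  Z (13, 2): total = 2440
  W (6, 14): total = 2573
  V (0, 3): total = 2006
Minimum is at Y with total 1589 blocks.

Y, total 1589 blocks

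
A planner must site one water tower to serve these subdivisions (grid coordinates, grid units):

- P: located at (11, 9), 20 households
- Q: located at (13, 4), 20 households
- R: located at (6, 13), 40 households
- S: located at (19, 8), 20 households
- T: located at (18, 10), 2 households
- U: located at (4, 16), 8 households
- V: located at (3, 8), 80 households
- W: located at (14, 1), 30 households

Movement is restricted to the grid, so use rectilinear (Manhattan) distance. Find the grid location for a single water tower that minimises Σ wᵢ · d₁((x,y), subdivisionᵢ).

(6, 8)

Manhattan distance separates: Σwᵢ(|x−xᵢ|+|y−yᵢ|) = Σwᵢ|x−xᵢ| + Σwᵢ|y−yᵢ|, so x and y are optimised independently as 1-D weighted medians.
Total weight W = 220; half = 110.
x-coordinate, sorted with cumulative weight:
  x=3 (V, w=80) cum 80
  x=4 (U, w=8) cum 88
  x=6 (R, w=40) cum 128  ← median
  x=11 (P, w=20) cum 148
  x=13 (Q, w=20) cum 168
  x=14 (W, w=30) cum 198
  x=18 (T, w=2) cum 200
  x=19 (S, w=20) cum 220
⇒ x* = 6
y-coordinate, sorted with cumulative weight:
  y=1 (W, w=30) cum 30
  y=4 (Q, w=20) cum 50
  y=8 (S, w=20) cum 70
  y=8 (V, w=80) cum 150  ← median
  y=9 (P, w=20) cum 170
  y=10 (T, w=2) cum 172
  y=13 (R, w=40) cum 212
  y=16 (U, w=8) cum 220
⇒ y* = 8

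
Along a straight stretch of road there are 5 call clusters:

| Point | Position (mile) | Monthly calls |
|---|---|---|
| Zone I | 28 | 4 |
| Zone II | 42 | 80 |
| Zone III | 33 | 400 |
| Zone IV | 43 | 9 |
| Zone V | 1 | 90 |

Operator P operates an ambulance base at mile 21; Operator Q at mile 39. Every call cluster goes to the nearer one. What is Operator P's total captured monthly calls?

94

The indifferent point is the midpoint (21+39)/2 = 30; call clusters left of it (closer to Operator P at 21) go to Operator P, those right go to Operator Q.
  Zone V at 1 (w=90) → Operator P
  Zone I at 28 (w=4) → Operator P
  Zone III at 33 (w=400) → Operator Q
  Zone II at 42 (w=80) → Operator Q
  Zone IV at 43 (w=9) → Operator Q
Operator P captures 94; Operator Q captures 489.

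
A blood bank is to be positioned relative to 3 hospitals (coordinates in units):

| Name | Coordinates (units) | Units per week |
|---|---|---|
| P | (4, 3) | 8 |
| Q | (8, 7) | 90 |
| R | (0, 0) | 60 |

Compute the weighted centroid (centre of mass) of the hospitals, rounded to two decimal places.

(4.76, 4.14)

The minimiser of Σwᵢ‖p−pᵢ‖² is the weighted centroid p* = (Σwᵢpᵢ)/(Σwᵢ).
Σwᵢ = 158.
Σwᵢxᵢ = 8·4 + 90·8 + 60·0 = 752.
Σwᵢyᵢ = 8·3 + 90·7 + 60·0 = 654.
x* = 752/158 = 4.76, y* = 654/158 = 4.14.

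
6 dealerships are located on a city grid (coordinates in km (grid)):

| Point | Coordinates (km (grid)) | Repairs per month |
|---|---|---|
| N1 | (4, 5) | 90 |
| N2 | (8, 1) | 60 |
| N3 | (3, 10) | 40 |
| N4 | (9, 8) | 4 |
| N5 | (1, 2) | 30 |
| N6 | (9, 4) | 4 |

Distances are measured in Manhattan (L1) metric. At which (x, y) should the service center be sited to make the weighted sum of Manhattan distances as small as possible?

(4, 5)

Manhattan distance separates: Σwᵢ(|x−xᵢ|+|y−yᵢ|) = Σwᵢ|x−xᵢ| + Σwᵢ|y−yᵢ|, so x and y are optimised independently as 1-D weighted medians.
Total weight W = 228; half = 114.
x-coordinate, sorted with cumulative weight:
  x=1 (N5, w=30) cum 30
  x=3 (N3, w=40) cum 70
  x=4 (N1, w=90) cum 160  ← median
  x=8 (N2, w=60) cum 220
  x=9 (N4, w=4) cum 224
  x=9 (N6, w=4) cum 228
⇒ x* = 4
y-coordinate, sorted with cumulative weight:
  y=1 (N2, w=60) cum 60
  y=2 (N5, w=30) cum 90
  y=4 (N6, w=4) cum 94
  y=5 (N1, w=90) cum 184  ← median
  y=8 (N4, w=4) cum 188
  y=10 (N3, w=40) cum 228
⇒ y* = 5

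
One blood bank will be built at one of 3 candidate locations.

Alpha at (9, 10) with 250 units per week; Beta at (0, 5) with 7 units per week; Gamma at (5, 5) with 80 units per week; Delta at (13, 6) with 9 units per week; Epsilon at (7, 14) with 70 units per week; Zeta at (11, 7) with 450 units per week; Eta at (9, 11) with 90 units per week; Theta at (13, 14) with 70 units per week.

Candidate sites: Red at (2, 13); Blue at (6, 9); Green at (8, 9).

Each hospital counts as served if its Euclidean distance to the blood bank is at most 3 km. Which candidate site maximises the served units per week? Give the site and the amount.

Green, covering 340

Coverage radius r = 3 km; a point is covered iff (Δx)²+(Δy)² ≤ 3² = 9.
  Red (2, 13): covers {none} → 0
  Blue (6, 9): covers {none} → 0
  Green (8, 9): covers {Alpha, Eta} → 340
Maximum coverage at Green: 340 units per week.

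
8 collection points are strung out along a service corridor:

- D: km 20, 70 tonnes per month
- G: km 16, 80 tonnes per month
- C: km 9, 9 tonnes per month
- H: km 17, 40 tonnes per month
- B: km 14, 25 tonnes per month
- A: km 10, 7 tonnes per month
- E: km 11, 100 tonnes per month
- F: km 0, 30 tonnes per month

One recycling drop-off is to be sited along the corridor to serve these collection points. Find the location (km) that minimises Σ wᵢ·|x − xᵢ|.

x = 16

For a sum of weighted absolute distances on a line, the optimum is the weighted median (not the mean). Total weight W = 361; half-weight = 180.5.
Sort by position and accumulate weight:
  km 0 (F, w=30) → cum 30
  km 9 (C, w=9) → cum 39
  km 10 (A, w=7) → cum 46
  km 11 (E, w=100) → cum 146
  km 14 (B, w=25) → cum 171
  km 16 (G, w=80) → cum 251  ≥ 180.5 → median here
  km 17 (H, w=40) → cum 291
  km 20 (D, w=70) → cum 361
Optimal location: km 16.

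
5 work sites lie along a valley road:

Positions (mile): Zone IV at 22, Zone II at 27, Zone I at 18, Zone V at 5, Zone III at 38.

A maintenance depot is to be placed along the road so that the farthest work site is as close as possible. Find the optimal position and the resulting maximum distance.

The 1-center on a line is the midpoint of the two extreme points: leftmost at 5, rightmost at 38.
Optimal location = (5 + 38)/2 = 21.5; maximum distance = (38 − 5)/2 = 16.5.

location 21.5, max distance 16.5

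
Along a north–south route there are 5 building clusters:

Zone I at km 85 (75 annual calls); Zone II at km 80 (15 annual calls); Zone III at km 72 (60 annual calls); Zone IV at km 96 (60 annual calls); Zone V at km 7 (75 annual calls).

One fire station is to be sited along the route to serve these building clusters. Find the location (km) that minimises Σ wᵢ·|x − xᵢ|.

x = 80

For a sum of weighted absolute distances on a line, the optimum is the weighted median (not the mean). Total weight W = 285; half-weight = 142.5.
Sort by position and accumulate weight:
  km 7 (Zone V, w=75) → cum 75
  km 72 (Zone III, w=60) → cum 135
  km 80 (Zone II, w=15) → cum 150  ≥ 142.5 → median here
  km 85 (Zone I, w=75) → cum 225
  km 96 (Zone IV, w=60) → cum 285
Optimal location: km 80.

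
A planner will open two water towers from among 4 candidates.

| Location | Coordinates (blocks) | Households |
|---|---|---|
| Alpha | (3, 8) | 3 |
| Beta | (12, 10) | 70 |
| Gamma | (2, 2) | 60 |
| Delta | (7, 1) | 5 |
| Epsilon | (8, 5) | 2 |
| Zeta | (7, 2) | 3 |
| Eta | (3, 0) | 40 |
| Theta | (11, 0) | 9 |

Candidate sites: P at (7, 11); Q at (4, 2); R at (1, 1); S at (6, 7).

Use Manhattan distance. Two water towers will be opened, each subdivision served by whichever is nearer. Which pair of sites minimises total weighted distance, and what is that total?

{P, Q}, total 805

Evaluate every pair (each demand assigned to the nearer of the two):
  {P, Q}: total = 805
  {P, R}: total = 845
  {Q, S}: total = 1000
  {R, S}: total = 1037
  {Q, R}: total = 1505
  {P, S}: total = 1541
Best pair: {P, Q} with total 805.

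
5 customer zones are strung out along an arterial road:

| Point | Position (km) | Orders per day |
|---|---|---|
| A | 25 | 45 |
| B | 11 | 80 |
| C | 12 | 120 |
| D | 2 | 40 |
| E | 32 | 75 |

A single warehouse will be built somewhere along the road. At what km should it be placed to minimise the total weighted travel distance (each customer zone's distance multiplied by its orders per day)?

For a sum of weighted absolute distances on a line, the optimum is the weighted median (not the mean). Total weight W = 360; half-weight = 180.
Sort by position and accumulate weight:
  km 2 (D, w=40) → cum 40
  km 11 (B, w=80) → cum 120
  km 12 (C, w=120) → cum 240  ≥ 180 → median here
  km 25 (A, w=45) → cum 285
  km 32 (E, w=75) → cum 360
Optimal location: km 12.

x = 12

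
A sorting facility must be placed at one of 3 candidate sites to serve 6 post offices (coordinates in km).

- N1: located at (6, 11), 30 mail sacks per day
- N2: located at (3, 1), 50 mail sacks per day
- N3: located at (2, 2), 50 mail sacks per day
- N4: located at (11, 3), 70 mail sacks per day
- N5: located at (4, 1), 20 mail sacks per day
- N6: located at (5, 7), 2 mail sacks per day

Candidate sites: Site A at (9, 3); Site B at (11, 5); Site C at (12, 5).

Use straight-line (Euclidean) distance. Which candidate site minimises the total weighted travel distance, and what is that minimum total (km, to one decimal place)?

Total weighted distance at each candidate:
  Site A (9, 3): total = 1185.1
  Site B (11, 5): total = 1469.8
  Site C (12, 5): total = 1619.0
Minimum is at Site A with total 1185.1 km.

Site A, total 1185.1 km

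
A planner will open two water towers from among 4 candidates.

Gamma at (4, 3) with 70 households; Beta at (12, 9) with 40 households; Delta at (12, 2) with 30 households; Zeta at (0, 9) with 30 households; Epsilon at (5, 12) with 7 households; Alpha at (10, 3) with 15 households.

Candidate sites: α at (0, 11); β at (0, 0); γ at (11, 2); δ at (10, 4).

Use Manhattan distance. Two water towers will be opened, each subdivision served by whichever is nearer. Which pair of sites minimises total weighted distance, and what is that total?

{α, δ}, total 1007

Evaluate every pair (each demand assigned to the nearer of the two):
  {α, δ}: total = 1007
  {α, γ}: total = 1042
  {β, γ}: total = 1252
  {β, δ}: total = 1266
  {γ, δ}: total = 1356
  {α, β}: total = 1767
Best pair: {α, δ} with total 1007.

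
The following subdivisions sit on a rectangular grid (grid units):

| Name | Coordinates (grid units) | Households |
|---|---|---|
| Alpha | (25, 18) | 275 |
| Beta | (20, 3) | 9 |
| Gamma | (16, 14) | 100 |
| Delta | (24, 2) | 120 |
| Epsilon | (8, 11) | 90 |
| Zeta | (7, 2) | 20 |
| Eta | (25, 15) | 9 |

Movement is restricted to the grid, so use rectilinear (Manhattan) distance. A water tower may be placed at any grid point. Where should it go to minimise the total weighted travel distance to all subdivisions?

(24, 14)

Manhattan distance separates: Σwᵢ(|x−xᵢ|+|y−yᵢ|) = Σwᵢ|x−xᵢ| + Σwᵢ|y−yᵢ|, so x and y are optimised independently as 1-D weighted medians.
Total weight W = 623; half = 311.5.
x-coordinate, sorted with cumulative weight:
  x=7 (Zeta, w=20) cum 20
  x=8 (Epsilon, w=90) cum 110
  x=16 (Gamma, w=100) cum 210
  x=20 (Beta, w=9) cum 219
  x=24 (Delta, w=120) cum 339  ← median
  x=25 (Alpha, w=275) cum 614
  x=25 (Eta, w=9) cum 623
⇒ x* = 24
y-coordinate, sorted with cumulative weight:
  y=2 (Delta, w=120) cum 120
  y=2 (Zeta, w=20) cum 140
  y=3 (Beta, w=9) cum 149
  y=11 (Epsilon, w=90) cum 239
  y=14 (Gamma, w=100) cum 339  ← median
  y=15 (Eta, w=9) cum 348
  y=18 (Alpha, w=275) cum 623
⇒ y* = 14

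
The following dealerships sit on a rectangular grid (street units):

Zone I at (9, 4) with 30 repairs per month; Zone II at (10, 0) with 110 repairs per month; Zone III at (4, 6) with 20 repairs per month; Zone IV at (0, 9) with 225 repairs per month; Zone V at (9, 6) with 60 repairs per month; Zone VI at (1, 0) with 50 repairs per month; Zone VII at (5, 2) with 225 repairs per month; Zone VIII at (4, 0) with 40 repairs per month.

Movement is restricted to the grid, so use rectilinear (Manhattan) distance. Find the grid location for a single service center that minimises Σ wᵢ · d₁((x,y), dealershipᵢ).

Manhattan distance separates: Σwᵢ(|x−xᵢ|+|y−yᵢ|) = Σwᵢ|x−xᵢ| + Σwᵢ|y−yᵢ|, so x and y are optimised independently as 1-D weighted medians.
Total weight W = 760; half = 380.
x-coordinate, sorted with cumulative weight:
  x=0 (Zone IV, w=225) cum 225
  x=1 (Zone VI, w=50) cum 275
  x=4 (Zone III, w=20) cum 295
  x=4 (Zone VIII, w=40) cum 335
  x=5 (Zone VII, w=225) cum 560  ← median
  x=9 (Zone I, w=30) cum 590
  x=9 (Zone V, w=60) cum 650
  x=10 (Zone II, w=110) cum 760
⇒ x* = 5
y-coordinate, sorted with cumulative weight:
  y=0 (Zone II, w=110) cum 110
  y=0 (Zone VI, w=50) cum 160
  y=0 (Zone VIII, w=40) cum 200
  y=2 (Zone VII, w=225) cum 425  ← median
  y=4 (Zone I, w=30) cum 455
  y=6 (Zone III, w=20) cum 475
  y=6 (Zone V, w=60) cum 535
  y=9 (Zone IV, w=225) cum 760
⇒ y* = 2

(5, 2)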